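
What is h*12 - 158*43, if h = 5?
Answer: -6734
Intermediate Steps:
h*12 - 158*43 = 5*12 - 158*43 = 60 - 6794 = -6734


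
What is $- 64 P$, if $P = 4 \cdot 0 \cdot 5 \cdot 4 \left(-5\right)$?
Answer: $0$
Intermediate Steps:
$P = 0$ ($P = 4 \cdot 0 \cdot 4 \left(-5\right) = 4 \cdot 0 \left(-5\right) = 0 \left(-5\right) = 0$)
$- 64 P = \left(-64\right) 0 = 0$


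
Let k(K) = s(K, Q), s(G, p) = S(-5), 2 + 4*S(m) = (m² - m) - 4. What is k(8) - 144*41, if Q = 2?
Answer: -5898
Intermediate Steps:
S(m) = -3/2 - m/4 + m²/4 (S(m) = -½ + ((m² - m) - 4)/4 = -½ + (-4 + m² - m)/4 = -½ + (-1 - m/4 + m²/4) = -3/2 - m/4 + m²/4)
s(G, p) = 6 (s(G, p) = -3/2 - ¼*(-5) + (¼)*(-5)² = -3/2 + 5/4 + (¼)*25 = -3/2 + 5/4 + 25/4 = 6)
k(K) = 6
k(8) - 144*41 = 6 - 144*41 = 6 - 5904 = -5898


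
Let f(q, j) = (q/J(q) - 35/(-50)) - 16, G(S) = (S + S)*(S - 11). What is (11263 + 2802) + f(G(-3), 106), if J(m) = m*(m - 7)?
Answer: 10818279/770 ≈ 14050.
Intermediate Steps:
J(m) = m*(-7 + m)
G(S) = 2*S*(-11 + S) (G(S) = (2*S)*(-11 + S) = 2*S*(-11 + S))
f(q, j) = -153/10 + 1/(-7 + q) (f(q, j) = (q/((q*(-7 + q))) - 35/(-50)) - 16 = (q*(1/(q*(-7 + q))) - 35*(-1/50)) - 16 = (1/(-7 + q) + 7/10) - 16 = (7/10 + 1/(-7 + q)) - 16 = -153/10 + 1/(-7 + q))
(11263 + 2802) + f(G(-3), 106) = (11263 + 2802) + (1081 - 306*(-3)*(-11 - 3))/(10*(-7 + 2*(-3)*(-11 - 3))) = 14065 + (1081 - 306*(-3)*(-14))/(10*(-7 + 2*(-3)*(-14))) = 14065 + (1081 - 153*84)/(10*(-7 + 84)) = 14065 + (⅒)*(1081 - 12852)/77 = 14065 + (⅒)*(1/77)*(-11771) = 14065 - 11771/770 = 10818279/770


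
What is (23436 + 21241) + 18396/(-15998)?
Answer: 357362125/7999 ≈ 44676.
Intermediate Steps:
(23436 + 21241) + 18396/(-15998) = 44677 + 18396*(-1/15998) = 44677 - 9198/7999 = 357362125/7999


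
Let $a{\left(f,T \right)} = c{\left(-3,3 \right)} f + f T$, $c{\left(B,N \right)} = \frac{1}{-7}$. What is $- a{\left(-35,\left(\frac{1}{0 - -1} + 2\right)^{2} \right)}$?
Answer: $310$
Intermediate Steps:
$c{\left(B,N \right)} = - \frac{1}{7}$
$a{\left(f,T \right)} = - \frac{f}{7} + T f$ ($a{\left(f,T \right)} = - \frac{f}{7} + f T = - \frac{f}{7} + T f$)
$- a{\left(-35,\left(\frac{1}{0 - -1} + 2\right)^{2} \right)} = - \left(-35\right) \left(- \frac{1}{7} + \left(\frac{1}{0 - -1} + 2\right)^{2}\right) = - \left(-35\right) \left(- \frac{1}{7} + \left(\frac{1}{0 + \left(-3 + 4\right)} + 2\right)^{2}\right) = - \left(-35\right) \left(- \frac{1}{7} + \left(\frac{1}{0 + 1} + 2\right)^{2}\right) = - \left(-35\right) \left(- \frac{1}{7} + \left(1^{-1} + 2\right)^{2}\right) = - \left(-35\right) \left(- \frac{1}{7} + \left(1 + 2\right)^{2}\right) = - \left(-35\right) \left(- \frac{1}{7} + 3^{2}\right) = - \left(-35\right) \left(- \frac{1}{7} + 9\right) = - \frac{\left(-35\right) 62}{7} = \left(-1\right) \left(-310\right) = 310$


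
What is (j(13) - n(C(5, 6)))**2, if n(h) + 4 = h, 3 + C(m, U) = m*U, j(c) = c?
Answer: 100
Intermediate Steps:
C(m, U) = -3 + U*m (C(m, U) = -3 + m*U = -3 + U*m)
n(h) = -4 + h
(j(13) - n(C(5, 6)))**2 = (13 - (-4 + (-3 + 6*5)))**2 = (13 - (-4 + (-3 + 30)))**2 = (13 - (-4 + 27))**2 = (13 - 1*23)**2 = (13 - 23)**2 = (-10)**2 = 100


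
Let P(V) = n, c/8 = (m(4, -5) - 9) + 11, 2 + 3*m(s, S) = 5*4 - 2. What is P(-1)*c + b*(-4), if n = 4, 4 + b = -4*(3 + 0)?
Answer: 896/3 ≈ 298.67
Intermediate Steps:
m(s, S) = 16/3 (m(s, S) = -⅔ + (5*4 - 2)/3 = -⅔ + (20 - 2)/3 = -⅔ + (⅓)*18 = -⅔ + 6 = 16/3)
b = -16 (b = -4 - 4*(3 + 0) = -4 - 4*3 = -4 - 12 = -16)
c = 176/3 (c = 8*((16/3 - 9) + 11) = 8*(-11/3 + 11) = 8*(22/3) = 176/3 ≈ 58.667)
P(V) = 4
P(-1)*c + b*(-4) = 4*(176/3) - 16*(-4) = 704/3 + 64 = 896/3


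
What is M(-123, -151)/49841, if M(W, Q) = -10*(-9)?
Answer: 90/49841 ≈ 0.0018057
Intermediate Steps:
M(W, Q) = 90
M(-123, -151)/49841 = 90/49841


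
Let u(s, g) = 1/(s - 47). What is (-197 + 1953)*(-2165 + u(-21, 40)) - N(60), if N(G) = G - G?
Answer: -64630019/17 ≈ -3.8018e+6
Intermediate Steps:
u(s, g) = 1/(-47 + s)
N(G) = 0
(-197 + 1953)*(-2165 + u(-21, 40)) - N(60) = (-197 + 1953)*(-2165 + 1/(-47 - 21)) - 1*0 = 1756*(-2165 + 1/(-68)) + 0 = 1756*(-2165 - 1/68) + 0 = 1756*(-147221/68) + 0 = -64630019/17 + 0 = -64630019/17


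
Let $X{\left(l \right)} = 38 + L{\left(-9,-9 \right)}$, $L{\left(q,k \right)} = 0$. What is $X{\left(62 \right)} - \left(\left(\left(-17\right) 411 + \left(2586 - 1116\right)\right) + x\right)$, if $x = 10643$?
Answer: $-5088$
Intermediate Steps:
$X{\left(l \right)} = 38$ ($X{\left(l \right)} = 38 + 0 = 38$)
$X{\left(62 \right)} - \left(\left(\left(-17\right) 411 + \left(2586 - 1116\right)\right) + x\right) = 38 - \left(\left(\left(-17\right) 411 + \left(2586 - 1116\right)\right) + 10643\right) = 38 - \left(\left(-6987 + 1470\right) + 10643\right) = 38 - \left(-5517 + 10643\right) = 38 - 5126 = -5088$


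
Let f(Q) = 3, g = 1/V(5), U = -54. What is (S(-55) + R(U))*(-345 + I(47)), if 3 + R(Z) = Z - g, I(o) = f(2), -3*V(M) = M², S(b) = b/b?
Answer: 477774/25 ≈ 19111.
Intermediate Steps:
S(b) = 1
V(M) = -M²/3
g = -3/25 (g = 1/(-⅓*5²) = 1/(-⅓*25) = 1/(-25/3) = -3/25 ≈ -0.12000)
I(o) = 3
R(Z) = -72/25 + Z (R(Z) = -3 + (Z - 1*(-3/25)) = -3 + (Z + 3/25) = -3 + (3/25 + Z) = -72/25 + Z)
(S(-55) + R(U))*(-345 + I(47)) = (1 + (-72/25 - 54))*(-345 + 3) = (1 - 1422/25)*(-342) = -1397/25*(-342) = 477774/25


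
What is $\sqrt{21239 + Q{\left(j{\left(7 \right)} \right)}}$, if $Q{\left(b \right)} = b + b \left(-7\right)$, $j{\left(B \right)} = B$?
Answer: $\sqrt{21197} \approx 145.59$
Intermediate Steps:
$Q{\left(b \right)} = - 6 b$ ($Q{\left(b \right)} = b - 7 b = - 6 b$)
$\sqrt{21239 + Q{\left(j{\left(7 \right)} \right)}} = \sqrt{21239 - 42} = \sqrt{21197}$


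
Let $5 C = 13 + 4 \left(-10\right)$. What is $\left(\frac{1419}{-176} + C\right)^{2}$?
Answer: $\frac{1159929}{6400} \approx 181.24$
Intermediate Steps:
$C = - \frac{27}{5}$ ($C = \frac{13 + 4 \left(-10\right)}{5} = \frac{13 - 40}{5} = \frac{1}{5} \left(-27\right) = - \frac{27}{5} \approx -5.4$)
$\left(\frac{1419}{-176} + C\right)^{2} = \left(\frac{1419}{-176} - \frac{27}{5}\right)^{2} = \left(1419 \left(- \frac{1}{176}\right) - \frac{27}{5}\right)^{2} = \left(- \frac{129}{16} - \frac{27}{5}\right)^{2} = \left(- \frac{1077}{80}\right)^{2} = \frac{1159929}{6400}$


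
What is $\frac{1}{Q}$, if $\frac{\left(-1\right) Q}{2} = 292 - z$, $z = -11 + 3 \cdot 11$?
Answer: $- \frac{1}{540} \approx -0.0018519$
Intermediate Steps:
$z = 22$ ($z = -11 + 33 = 22$)
$Q = -540$ ($Q = - 2 \left(292 - 22\right) = \left(-2\right) 270 = -540$)
$\frac{1}{Q} = \frac{1}{-540} = - \frac{1}{540}$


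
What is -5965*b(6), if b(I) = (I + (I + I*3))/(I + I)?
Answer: -29825/2 ≈ -14913.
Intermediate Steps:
b(I) = 5/2 (b(I) = (I + (I + 3*I))/((2*I)) = (I + 4*I)*(1/(2*I)) = (5*I)*(1/(2*I)) = 5/2)
-5965*b(6) = -5965*5/2 = -29825/2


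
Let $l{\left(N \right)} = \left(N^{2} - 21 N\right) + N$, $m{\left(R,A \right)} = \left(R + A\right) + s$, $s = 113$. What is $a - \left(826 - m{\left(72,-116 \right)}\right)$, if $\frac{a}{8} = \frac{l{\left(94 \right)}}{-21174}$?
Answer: $- \frac{8042183}{10587} \approx -759.63$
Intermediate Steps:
$m{\left(R,A \right)} = 113 + A + R$ ($m{\left(R,A \right)} = \left(R + A\right) + 113 = \left(A + R\right) + 113 = 113 + A + R$)
$l{\left(N \right)} = N^{2} - 20 N$
$a = - \frac{27824}{10587}$ ($a = 8 \frac{94 \left(-20 + 94\right)}{-21174} = 8 \cdot 94 \cdot 74 \left(- \frac{1}{21174}\right) = 8 \cdot 6956 \left(- \frac{1}{21174}\right) = 8 \left(- \frac{3478}{10587}\right) = - \frac{27824}{10587} \approx -2.6281$)
$a - \left(826 - m{\left(72,-116 \right)}\right) = - \frac{27824}{10587} - \left(826 - \left(113 - 116 + 72\right)\right) = - \frac{27824}{10587} - \left(826 - 69\right) = - \frac{27824}{10587} - 757 = - \frac{8042183}{10587}$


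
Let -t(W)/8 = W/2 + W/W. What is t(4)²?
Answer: 576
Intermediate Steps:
t(W) = -8 - 4*W (t(W) = -8*(W/2 + W/W) = -8*(W*(½) + 1) = -8*(W/2 + 1) = -8*(1 + W/2) = -8 - 4*W)
t(4)² = (-8 - 4*4)² = (-8 - 16)² = (-24)² = 576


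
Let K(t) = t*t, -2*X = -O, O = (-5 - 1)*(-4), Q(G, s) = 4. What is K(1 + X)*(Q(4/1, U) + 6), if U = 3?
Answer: 1690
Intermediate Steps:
O = 24 (O = -6*(-4) = 24)
X = 12 (X = -(-1)*24/2 = -½*(-24) = 12)
K(t) = t²
K(1 + X)*(Q(4/1, U) + 6) = (1 + 12)²*(4 + 6) = 13²*10 = 169*10 = 1690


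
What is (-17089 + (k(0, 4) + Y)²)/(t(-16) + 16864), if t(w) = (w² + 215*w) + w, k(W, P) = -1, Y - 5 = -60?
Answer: -13953/13664 ≈ -1.0212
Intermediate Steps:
Y = -55 (Y = 5 - 60 = -55)
t(w) = w² + 216*w
(-17089 + (k(0, 4) + Y)²)/(t(-16) + 16864) = (-17089 + (-1 - 55)²)/(-16*(216 - 16) + 16864) = (-17089 + (-56)²)/(-16*200 + 16864) = (-17089 + 3136)/(-3200 + 16864) = -13953/13664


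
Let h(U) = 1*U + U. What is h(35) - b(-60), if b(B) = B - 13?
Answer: 143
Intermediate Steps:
b(B) = -13 + B
h(U) = 2*U (h(U) = U + U = 2*U)
h(35) - b(-60) = 2*35 - (-13 - 60) = 70 - 1*(-73) = 70 + 73 = 143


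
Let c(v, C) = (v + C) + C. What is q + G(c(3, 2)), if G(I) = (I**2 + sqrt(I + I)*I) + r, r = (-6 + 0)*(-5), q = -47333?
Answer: -47254 + 7*sqrt(14) ≈ -47228.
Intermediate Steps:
c(v, C) = v + 2*C (c(v, C) = (C + v) + C = v + 2*C)
r = 30 (r = -6*(-5) = 30)
G(I) = 30 + I**2 + sqrt(2)*I**(3/2) (G(I) = (I**2 + sqrt(I + I)*I) + 30 = (I**2 + sqrt(2*I)*I) + 30 = (I**2 + (sqrt(2)*sqrt(I))*I) + 30 = (I**2 + sqrt(2)*I**(3/2)) + 30 = 30 + I**2 + sqrt(2)*I**(3/2))
q + G(c(3, 2)) = -47333 + (30 + (3 + 2*2)**2 + sqrt(2)*(3 + 2*2)**(3/2)) = -47333 + (30 + (3 + 4)**2 + sqrt(2)*(3 + 4)**(3/2)) = -47333 + (30 + 7**2 + sqrt(2)*7**(3/2)) = -47333 + (30 + 49 + sqrt(2)*(7*sqrt(7))) = -47333 + (30 + 49 + 7*sqrt(14)) = -47333 + (79 + 7*sqrt(14)) = -47254 + 7*sqrt(14)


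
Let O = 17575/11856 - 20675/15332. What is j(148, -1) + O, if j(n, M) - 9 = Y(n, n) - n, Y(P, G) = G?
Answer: 21846353/2391792 ≈ 9.1339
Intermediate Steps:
O = 320225/2391792 (O = 17575*(1/11856) - 20675*1/15332 = 925/624 - 20675/15332 = 320225/2391792 ≈ 0.13388)
j(n, M) = 9 (j(n, M) = 9 + (n - n) = 9 + 0 = 9)
j(148, -1) + O = 9 + 320225/2391792 = 21846353/2391792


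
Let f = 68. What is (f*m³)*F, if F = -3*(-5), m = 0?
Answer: 0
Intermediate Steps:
F = 15
(f*m³)*F = (68*0³)*15 = (68*0)*15 = 0*15 = 0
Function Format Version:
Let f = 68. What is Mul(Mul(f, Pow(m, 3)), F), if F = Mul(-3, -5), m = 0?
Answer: 0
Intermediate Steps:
F = 15
Mul(Mul(f, Pow(m, 3)), F) = Mul(Mul(68, Pow(0, 3)), 15) = Mul(Mul(68, 0), 15) = Mul(0, 15) = 0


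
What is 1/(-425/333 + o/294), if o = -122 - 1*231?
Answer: -32634/80833 ≈ -0.40372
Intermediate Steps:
o = -353 (o = -122 - 231 = -353)
1/(-425/333 + o/294) = 1/(-425/333 - 353/294) = 1/(-80833/32634) = -32634/80833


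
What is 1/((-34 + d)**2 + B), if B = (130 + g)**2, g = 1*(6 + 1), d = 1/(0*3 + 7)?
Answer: 49/975850 ≈ 5.0213e-5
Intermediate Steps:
d = 1/7 (d = 1/(0 + 7) = 1/7 ≈ 0.14286)
g = 7 (g = 1*7 = 7)
B = 18769 (B = (130 + 7)**2 = 137**2 = 18769)
1/((-34 + d)**2 + B) = 1/((-34 + 1/7)**2 + 18769) = 1/((-237/7)**2 + 18769) = 1/(56169/49 + 18769) = 1/(975850/49) = 49/975850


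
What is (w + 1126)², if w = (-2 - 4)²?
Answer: 1350244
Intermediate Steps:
w = 36 (w = (-6)² = 36)
(w + 1126)² = (36 + 1126)² = 1162² = 1350244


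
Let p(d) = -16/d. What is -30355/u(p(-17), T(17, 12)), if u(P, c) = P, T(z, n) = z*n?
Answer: -516035/16 ≈ -32252.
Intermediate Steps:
T(z, n) = n*z
-30355/u(p(-17), T(17, 12)) = -30355/((-16/(-17))) = -30355/((-16*(-1/17))) = -30355/16/17 = -30355*17/16 = -516035/16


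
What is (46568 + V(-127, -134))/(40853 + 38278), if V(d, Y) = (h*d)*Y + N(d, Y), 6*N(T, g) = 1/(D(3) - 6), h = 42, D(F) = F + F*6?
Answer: 68519161/7121790 ≈ 9.6211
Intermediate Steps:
D(F) = 7*F (D(F) = F + 6*F = 7*F)
N(T, g) = 1/90 (N(T, g) = 1/(6*(7*3 - 6)) = 1/(6*(21 - 6)) = (⅙)/15 = (⅙)*(1/15) = 1/90)
V(d, Y) = 1/90 + 42*Y*d (V(d, Y) = (42*d)*Y + 1/90 = 42*Y*d + 1/90 = 1/90 + 42*Y*d)
(46568 + V(-127, -134))/(40853 + 38278) = (46568 + (1/90 + 42*(-134)*(-127)))/(40853 + 38278) = (46568 + (1/90 + 714756))/79131 = (46568 + 64328041/90)*(1/79131) = (68519161/90)*(1/79131) = 68519161/7121790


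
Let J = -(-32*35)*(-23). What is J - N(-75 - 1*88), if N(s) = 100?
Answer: -25860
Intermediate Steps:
J = -25760 (J = -(-1120)*(-23) = -1*25760 = -25760)
J - N(-75 - 1*88) = -25760 - 1*100 = -25760 - 100 = -25860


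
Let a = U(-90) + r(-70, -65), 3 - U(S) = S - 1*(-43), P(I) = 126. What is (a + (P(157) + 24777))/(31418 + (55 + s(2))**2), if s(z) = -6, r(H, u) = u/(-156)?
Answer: 299441/405828 ≈ 0.73785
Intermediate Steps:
r(H, u) = -u/156 (r(H, u) = u*(-1/156) = -u/156)
U(S) = -40 - S (U(S) = 3 - (S - 1*(-43)) = 3 - (S + 43) = 3 - (43 + S) = 3 + (-43 - S) = -40 - S)
a = 605/12 (a = (-40 - 1*(-90)) - 1/156*(-65) = (-40 + 90) + 5/12 = 50 + 5/12 = 605/12 ≈ 50.417)
(a + (P(157) + 24777))/(31418 + (55 + s(2))**2) = (605/12 + (126 + 24777))/(31418 + (55 - 6)**2) = (605/12 + 24903)/(31418 + 49**2) = 299441/(12*(31418 + 2401)) = (299441/12)/33819 = (299441/12)*(1/33819) = 299441/405828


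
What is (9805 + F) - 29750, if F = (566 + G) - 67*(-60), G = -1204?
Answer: -16563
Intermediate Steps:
F = 3382 (F = (566 - 1204) - 67*(-60) = -638 + 4020 = 3382)
(9805 + F) - 29750 = (9805 + 3382) - 29750 = 13187 - 29750 = -16563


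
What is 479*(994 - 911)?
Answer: 39757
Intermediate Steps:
479*(994 - 911) = 479*83 = 39757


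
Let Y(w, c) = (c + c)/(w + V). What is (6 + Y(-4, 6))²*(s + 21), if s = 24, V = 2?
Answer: 0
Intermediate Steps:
Y(w, c) = 2*c/(2 + w) (Y(w, c) = (c + c)/(w + 2) = (2*c)/(2 + w) = 2*c/(2 + w))
(6 + Y(-4, 6))²*(s + 21) = (6 + 2*6/(2 - 4))²*(24 + 21) = (6 + 2*6/(-2))²*45 = (6 + 2*6*(-½))²*45 = (6 - 6)²*45 = 0²*45 = 0*45 = 0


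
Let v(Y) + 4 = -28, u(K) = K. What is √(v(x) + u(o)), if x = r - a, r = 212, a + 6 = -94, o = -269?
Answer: I*√301 ≈ 17.349*I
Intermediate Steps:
a = -100 (a = -6 - 94 = -100)
x = 312 (x = 212 - 1*(-100) = 212 + 100 = 312)
v(Y) = -32 (v(Y) = -4 - 28 = -32)
√(v(x) + u(o)) = √(-32 - 269) = √(-301) = I*√301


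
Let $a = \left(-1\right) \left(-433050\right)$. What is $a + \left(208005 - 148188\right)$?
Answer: $492867$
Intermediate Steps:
$a = 433050$
$a + \left(208005 - 148188\right) = 433050 + \left(208005 - 148188\right) = 433050 + 59817 = 492867$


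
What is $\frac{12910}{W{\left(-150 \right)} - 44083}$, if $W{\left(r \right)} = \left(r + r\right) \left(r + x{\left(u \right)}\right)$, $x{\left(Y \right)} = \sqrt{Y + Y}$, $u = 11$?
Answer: $- \frac{11838470}{1139111} - \frac{3873000 \sqrt{22}}{1139111} \approx -26.34$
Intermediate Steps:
$x{\left(Y \right)} = \sqrt{2} \sqrt{Y}$ ($x{\left(Y \right)} = \sqrt{2 Y} = \sqrt{2} \sqrt{Y}$)
$W{\left(r \right)} = 2 r \left(r + \sqrt{22}\right)$ ($W{\left(r \right)} = \left(r + r\right) \left(r + \sqrt{2} \sqrt{11}\right) = 2 r \left(r + \sqrt{22}\right)$)
$\frac{12910}{W{\left(-150 \right)} - 44083} = \frac{12910}{2 \left(-150\right) \left(-150 + \sqrt{22}\right) - 44083} = \frac{12910}{\left(45000 - 300 \sqrt{22}\right) - 44083} = \frac{12910}{917 - 300 \sqrt{22}}$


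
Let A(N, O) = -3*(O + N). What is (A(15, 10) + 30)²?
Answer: 2025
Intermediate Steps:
A(N, O) = -3*N - 3*O (A(N, O) = -3*(N + O) = -3*N - 3*O)
(A(15, 10) + 30)² = ((-3*15 - 3*10) + 30)² = ((-45 - 30) + 30)² = (-75 + 30)² = (-45)² = 2025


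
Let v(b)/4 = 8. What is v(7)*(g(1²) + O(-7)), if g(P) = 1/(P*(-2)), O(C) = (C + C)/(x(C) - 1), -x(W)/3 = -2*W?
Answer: -240/43 ≈ -5.5814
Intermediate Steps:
x(W) = 6*W (x(W) = -(-6)*W = 6*W)
v(b) = 32 (v(b) = 4*8 = 32)
O(C) = 2*C/(-1 + 6*C) (O(C) = (C + C)/(6*C - 1) = (2*C)/(-1 + 6*C) = 2*C/(-1 + 6*C))
g(P) = -1/(2*P) (g(P) = 1/(-2*P) = -1/(2*P))
v(7)*(g(1²) + O(-7)) = 32*(-1/(2*(1²)) + 2*(-7)/(-1 + 6*(-7))) = 32*(-½/1 + 2*(-7)/(-1 - 42)) = 32*(-½*1 + 2*(-7)/(-43)) = 32*(-½ + 2*(-7)*(-1/43)) = 32*(-½ + 14/43) = 32*(-15/86) = -240/43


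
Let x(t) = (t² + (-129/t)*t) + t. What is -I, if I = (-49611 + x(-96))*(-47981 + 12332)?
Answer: -1448062380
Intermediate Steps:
x(t) = -129 + t + t² (x(t) = (t² - 129) + t = (-129 + t²) + t = -129 + t + t²)
I = 1448062380 (I = (-49611 + (-129 - 96 + (-96)²))*(-47981 + 12332) = (-49611 + (-129 - 96 + 9216))*(-35649) = (-49611 + 8991)*(-35649) = -40620*(-35649) = 1448062380)
-I = -1*1448062380 = -1448062380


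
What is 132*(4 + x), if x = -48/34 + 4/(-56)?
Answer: 39534/119 ≈ 332.22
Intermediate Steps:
x = -353/238 (x = -48*1/34 + 4*(-1/56) = -24/17 - 1/14 = -353/238 ≈ -1.4832)
132*(4 + x) = 132*(4 - 353/238) = 132*(599/238) = 39534/119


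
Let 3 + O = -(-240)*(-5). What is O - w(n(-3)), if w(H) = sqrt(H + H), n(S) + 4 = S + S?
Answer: -1203 - 2*I*sqrt(5) ≈ -1203.0 - 4.4721*I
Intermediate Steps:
n(S) = -4 + 2*S (n(S) = -4 + (S + S) = -4 + 2*S)
w(H) = sqrt(2)*sqrt(H) (w(H) = sqrt(2*H) = sqrt(2)*sqrt(H))
O = -1203 (O = -3 - (-240)*(-5) = -3 - 20*60 = -3 - 1200 = -1203)
O - w(n(-3)) = -1203 - sqrt(2)*sqrt(-4 + 2*(-3)) = -1203 - sqrt(2)*sqrt(-4 - 6) = -1203 - sqrt(2)*sqrt(-10) = -1203 - sqrt(2)*I*sqrt(10) = -1203 - 2*I*sqrt(5)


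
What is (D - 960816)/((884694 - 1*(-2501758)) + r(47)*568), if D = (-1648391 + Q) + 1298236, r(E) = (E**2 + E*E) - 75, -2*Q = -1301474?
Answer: -110039/975546 ≈ -0.11280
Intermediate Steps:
Q = 650737 (Q = -1/2*(-1301474) = 650737)
r(E) = -75 + 2*E**2 (r(E) = (E**2 + E**2) - 75 = 2*E**2 - 75 = -75 + 2*E**2)
D = 300582 (D = (-1648391 + 650737) + 1298236 = -997654 + 1298236 = 300582)
(D - 960816)/((884694 - 1*(-2501758)) + r(47)*568) = (300582 - 960816)/((884694 - 1*(-2501758)) + (-75 + 2*47**2)*568) = -660234/((884694 + 2501758) + (-75 + 2*2209)*568) = -660234/(3386452 + (-75 + 4418)*568) = -660234/(3386452 + 4343*568) = -660234/(3386452 + 2466824) = -660234/5853276 = -660234*1/5853276 = -110039/975546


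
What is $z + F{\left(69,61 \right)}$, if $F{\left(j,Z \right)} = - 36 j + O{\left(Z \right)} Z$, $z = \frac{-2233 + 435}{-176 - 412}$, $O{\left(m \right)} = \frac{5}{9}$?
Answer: $- \frac{2158301}{882} \approx -2447.1$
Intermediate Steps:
$O{\left(m \right)} = \frac{5}{9}$ ($O{\left(m \right)} = 5 \cdot \frac{1}{9} = \frac{5}{9}$)
$z = \frac{899}{294}$ ($z = - \frac{1798}{-588} = \left(-1798\right) \left(- \frac{1}{588}\right) = \frac{899}{294} \approx 3.0578$)
$F{\left(j,Z \right)} = - 36 j + \frac{5 Z}{9}$
$z + F{\left(69,61 \right)} = \frac{899}{294} + \left(\left(-36\right) 69 + \frac{5}{9} \cdot 61\right) = \frac{899}{294} + \left(-2484 + \frac{305}{9}\right) = \frac{899}{294} - \frac{22051}{9} = - \frac{2158301}{882}$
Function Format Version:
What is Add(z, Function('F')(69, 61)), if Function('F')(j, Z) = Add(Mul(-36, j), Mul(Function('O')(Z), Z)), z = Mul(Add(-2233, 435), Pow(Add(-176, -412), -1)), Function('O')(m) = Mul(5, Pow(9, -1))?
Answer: Rational(-2158301, 882) ≈ -2447.1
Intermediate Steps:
Function('O')(m) = Rational(5, 9) (Function('O')(m) = Mul(5, Rational(1, 9)) = Rational(5, 9))
z = Rational(899, 294) (z = Mul(-1798, Pow(-588, -1)) = Mul(-1798, Rational(-1, 588)) = Rational(899, 294) ≈ 3.0578)
Function('F')(j, Z) = Add(Mul(-36, j), Mul(Rational(5, 9), Z))
Add(z, Function('F')(69, 61)) = Add(Rational(899, 294), Add(Mul(-36, 69), Mul(Rational(5, 9), 61))) = Add(Rational(899, 294), Add(-2484, Rational(305, 9))) = Add(Rational(899, 294), Rational(-22051, 9)) = Rational(-2158301, 882)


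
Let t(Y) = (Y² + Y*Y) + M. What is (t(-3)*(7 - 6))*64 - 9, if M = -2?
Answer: 1015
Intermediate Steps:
t(Y) = -2 + 2*Y² (t(Y) = (Y² + Y*Y) - 2 = (Y² + Y²) - 2 = 2*Y² - 2 = -2 + 2*Y²)
(t(-3)*(7 - 6))*64 - 9 = ((-2 + 2*(-3)²)*(7 - 6))*64 - 9 = ((-2 + 2*9)*1)*64 - 9 = ((-2 + 18)*1)*64 - 9 = (16*1)*64 - 9 = 16*64 - 9 = 1024 - 9 = 1015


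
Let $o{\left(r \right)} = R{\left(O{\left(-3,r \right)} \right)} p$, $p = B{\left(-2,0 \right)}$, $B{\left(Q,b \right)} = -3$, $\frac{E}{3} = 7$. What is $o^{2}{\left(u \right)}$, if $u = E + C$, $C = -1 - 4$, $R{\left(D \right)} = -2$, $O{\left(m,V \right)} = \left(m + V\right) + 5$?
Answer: $36$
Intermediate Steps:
$E = 21$ ($E = 3 \cdot 7 = 21$)
$O{\left(m,V \right)} = 5 + V + m$ ($O{\left(m,V \right)} = \left(V + m\right) + 5 = 5 + V + m$)
$p = -3$
$C = -5$ ($C = -1 - 4 = -5$)
$u = 16$ ($u = 21 - 5 = 16$)
$o{\left(r \right)} = 6$ ($o{\left(r \right)} = \left(-2\right) \left(-3\right) = 6$)
$o^{2}{\left(u \right)} = 6^{2} = 36$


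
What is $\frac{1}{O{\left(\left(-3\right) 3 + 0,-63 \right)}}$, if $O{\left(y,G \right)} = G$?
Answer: $- \frac{1}{63} \approx -0.015873$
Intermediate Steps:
$\frac{1}{O{\left(\left(-3\right) 3 + 0,-63 \right)}} = \frac{1}{-63} = - \frac{1}{63}$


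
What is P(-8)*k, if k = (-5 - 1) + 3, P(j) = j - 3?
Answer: 33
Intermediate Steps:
P(j) = -3 + j
k = -3 (k = -6 + 3 = -3)
P(-8)*k = (-3 - 8)*(-3) = -11*(-3) = 33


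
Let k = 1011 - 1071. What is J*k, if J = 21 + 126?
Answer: -8820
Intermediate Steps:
J = 147
k = -60
J*k = 147*(-60) = -8820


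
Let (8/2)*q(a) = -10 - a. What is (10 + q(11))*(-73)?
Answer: -1387/4 ≈ -346.75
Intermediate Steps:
q(a) = -5/2 - a/4 (q(a) = (-10 - a)/4 = -5/2 - a/4)
(10 + q(11))*(-73) = (10 + (-5/2 - ¼*11))*(-73) = (10 + (-5/2 - 11/4))*(-73) = (10 - 21/4)*(-73) = (19/4)*(-73) = -1387/4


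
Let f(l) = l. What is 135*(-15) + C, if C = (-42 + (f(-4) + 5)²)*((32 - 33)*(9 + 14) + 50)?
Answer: -3132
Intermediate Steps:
C = -1107 (C = (-42 + (-4 + 5)²)*((32 - 33)*(9 + 14) + 50) = (-42 + 1²)*(-1*23 + 50) = (-42 + 1)*(-23 + 50) = -41*27 = -1107)
135*(-15) + C = 135*(-15) - 1107 = -2025 - 1107 = -3132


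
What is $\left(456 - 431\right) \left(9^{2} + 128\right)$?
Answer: $5225$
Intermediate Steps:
$\left(456 - 431\right) \left(9^{2} + 128\right) = 25 \left(81 + 128\right) = 25 \cdot 209 = 5225$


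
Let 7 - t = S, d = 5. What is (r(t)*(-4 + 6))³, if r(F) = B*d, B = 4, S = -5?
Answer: 64000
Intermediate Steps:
t = 12 (t = 7 - 1*(-5) = 7 + 5 = 12)
r(F) = 20 (r(F) = 4*5 = 20)
(r(t)*(-4 + 6))³ = (20*(-4 + 6))³ = (20*2)³ = 40³ = 64000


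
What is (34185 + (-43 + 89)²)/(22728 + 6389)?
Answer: 36301/29117 ≈ 1.2467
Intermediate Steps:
(34185 + (-43 + 89)²)/(22728 + 6389) = (34185 + 46²)/29117 = (34185 + 2116)*(1/29117) = 36301*(1/29117) = 36301/29117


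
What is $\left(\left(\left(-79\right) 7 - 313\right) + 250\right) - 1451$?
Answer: $-2067$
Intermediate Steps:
$\left(\left(\left(-79\right) 7 - 313\right) + 250\right) - 1451 = \left(\left(-553 - 313\right) + 250\right) - 1451 = \left(-866 + 250\right) - 1451 = -616 - 1451 = -2067$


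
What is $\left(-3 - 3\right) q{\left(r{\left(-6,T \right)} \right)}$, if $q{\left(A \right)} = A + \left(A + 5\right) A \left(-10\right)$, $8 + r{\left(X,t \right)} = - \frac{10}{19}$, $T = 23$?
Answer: $\frac{669708}{361} \approx 1855.1$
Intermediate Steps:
$r{\left(X,t \right)} = - \frac{162}{19}$ ($r{\left(X,t \right)} = -8 - \frac{10}{19} = - \frac{162}{19}$)
$q{\left(A \right)} = A - 10 A \left(5 + A\right)$ ($q{\left(A \right)} = A + \left(5 + A\right) A \left(-10\right) = A + A \left(5 + A\right) \left(-10\right) = A - 10 A \left(5 + A\right)$)
$\left(-3 - 3\right) q{\left(r{\left(-6,T \right)} \right)} = \left(-3 - 3\right) \left(\left(-1\right) \left(- \frac{162}{19}\right) \left(49 + 10 \left(- \frac{162}{19}\right)\right)\right) = \left(-3 - 3\right) \left(\left(-1\right) \left(- \frac{162}{19}\right) \left(49 - \frac{1620}{19}\right)\right) = - 6 \left(\left(-1\right) \left(- \frac{162}{19}\right) \left(- \frac{689}{19}\right)\right) = \left(-6\right) \left(- \frac{111618}{361}\right) = \frac{669708}{361}$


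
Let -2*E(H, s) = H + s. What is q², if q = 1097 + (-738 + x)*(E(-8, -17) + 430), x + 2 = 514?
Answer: 9782792464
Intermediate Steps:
E(H, s) = -H/2 - s/2 (E(H, s) = -(H + s)/2 = -H/2 - s/2)
x = 512 (x = -2 + 514 = 512)
q = -98908 (q = 1097 + (-738 + 512)*((-½*(-8) - ½*(-17)) + 430) = 1097 - 226*((4 + 17/2) + 430) = 1097 - 226*(25/2 + 430) = 1097 - 226*885/2 = 1097 - 100005 = -98908)
q² = (-98908)² = 9782792464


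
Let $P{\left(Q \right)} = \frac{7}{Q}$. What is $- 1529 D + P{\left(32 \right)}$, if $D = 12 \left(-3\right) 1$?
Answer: $\frac{1761415}{32} \approx 55044.0$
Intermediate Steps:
$D = -36$ ($D = \left(-36\right) 1 = -36$)
$- 1529 D + P{\left(32 \right)} = \left(-1529\right) \left(-36\right) + \frac{7}{32} = 55044 + 7 \cdot \frac{1}{32} = 55044 + \frac{7}{32} = \frac{1761415}{32}$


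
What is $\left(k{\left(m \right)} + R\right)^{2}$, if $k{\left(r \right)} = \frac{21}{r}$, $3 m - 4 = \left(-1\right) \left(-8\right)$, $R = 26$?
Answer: $\frac{15625}{16} \approx 976.56$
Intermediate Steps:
$m = 4$ ($m = \frac{4}{3} + \frac{\left(-1\right) \left(-8\right)}{3} = \frac{4}{3} + \frac{1}{3} \cdot 8 = \frac{4}{3} + \frac{8}{3} = 4$)
$\left(k{\left(m \right)} + R\right)^{2} = \left(\frac{21}{4} + 26\right)^{2} = \left(\frac{125}{4}\right)^{2} = \frac{15625}{16}$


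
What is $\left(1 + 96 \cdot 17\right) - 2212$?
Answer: $-579$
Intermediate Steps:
$\left(1 + 96 \cdot 17\right) - 2212 = \left(1 + 1632\right) - 2212 = 1633 - 2212 = -579$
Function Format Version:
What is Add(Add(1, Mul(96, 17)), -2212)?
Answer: -579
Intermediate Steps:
Add(Add(1, Mul(96, 17)), -2212) = Add(Add(1, 1632), -2212) = Add(1633, -2212) = -579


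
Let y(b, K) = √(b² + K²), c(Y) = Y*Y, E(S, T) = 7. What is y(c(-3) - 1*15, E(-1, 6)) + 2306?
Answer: 2306 + √85 ≈ 2315.2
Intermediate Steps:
c(Y) = Y²
y(b, K) = √(K² + b²)
y(c(-3) - 1*15, E(-1, 6)) + 2306 = √(7² + ((-3)² - 1*15)²) + 2306 = √(49 + (9 - 15)²) + 2306 = √(49 + (-6)²) + 2306 = √(49 + 36) + 2306 = √85 + 2306 = 2306 + √85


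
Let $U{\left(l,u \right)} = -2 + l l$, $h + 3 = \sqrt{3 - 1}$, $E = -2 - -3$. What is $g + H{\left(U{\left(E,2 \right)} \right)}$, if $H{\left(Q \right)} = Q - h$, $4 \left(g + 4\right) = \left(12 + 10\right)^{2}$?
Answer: $119 - \sqrt{2} \approx 117.59$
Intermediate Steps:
$E = 1$ ($E = -2 + 3 = 1$)
$h = -3 + \sqrt{2}$ ($h = -3 + \sqrt{3 - 1} = -3 + \sqrt{2} \approx -1.5858$)
$g = 117$ ($g = -4 + \frac{\left(12 + 10\right)^{2}}{4} = -4 + \frac{22^{2}}{4} = -4 + \frac{1}{4} \cdot 484 = -4 + 121 = 117$)
$U{\left(l,u \right)} = -2 + l^{2}$
$H{\left(Q \right)} = 3 + Q - \sqrt{2}$ ($H{\left(Q \right)} = Q - \left(-3 + \sqrt{2}\right) = Q + \left(3 - \sqrt{2}\right) = 3 + Q - \sqrt{2}$)
$g + H{\left(U{\left(E,2 \right)} \right)} = 117 - \left(-1 - 1 + \sqrt{2}\right) = 117 + \left(3 + \left(-2 + 1\right) - \sqrt{2}\right) = 117 - \left(-2 + \sqrt{2}\right) = 117 + \left(2 - \sqrt{2}\right) = 119 - \sqrt{2}$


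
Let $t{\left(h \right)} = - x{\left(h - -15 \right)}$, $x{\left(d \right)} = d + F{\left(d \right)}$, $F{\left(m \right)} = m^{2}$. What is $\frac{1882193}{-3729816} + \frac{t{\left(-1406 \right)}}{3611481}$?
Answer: $- \frac{4669688731891}{4490053205832} \approx -1.04$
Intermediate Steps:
$x{\left(d \right)} = d + d^{2}$
$t{\left(h \right)} = - \left(15 + h\right) \left(16 + h\right)$ ($t{\left(h \right)} = - \left(h - -15\right) \left(1 + \left(h - -15\right)\right) = - \left(h + 15\right) \left(1 + \left(h + 15\right)\right) = - \left(15 + h\right) \left(1 + \left(15 + h\right)\right) = - \left(15 + h\right) \left(16 + h\right)$)
$\frac{1882193}{-3729816} + \frac{t{\left(-1406 \right)}}{3611481} = \frac{1882193}{-3729816} + \frac{-15 - -1406 - \left(15 - 1406\right)^{2}}{3611481} = 1882193 \left(- \frac{1}{3729816}\right) + \left(-15 + 1406 - \left(-1391\right)^{2}\right) \frac{1}{3611481} = - \frac{1882193}{3729816} + \left(-15 + 1406 - 1934881\right) \frac{1}{3611481} = - \frac{1882193}{3729816} - \frac{1933490}{3611481} = - \frac{4669688731891}{4490053205832}$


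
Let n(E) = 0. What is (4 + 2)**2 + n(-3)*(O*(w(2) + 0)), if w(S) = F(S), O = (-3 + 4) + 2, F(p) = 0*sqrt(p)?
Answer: 36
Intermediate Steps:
F(p) = 0
O = 3 (O = 1 + 2 = 3)
w(S) = 0
(4 + 2)**2 + n(-3)*(O*(w(2) + 0)) = (4 + 2)**2 + 0*(3*(0 + 0)) = 6**2 + 0*(3*0) = 36 + 0*0 = 36 + 0 = 36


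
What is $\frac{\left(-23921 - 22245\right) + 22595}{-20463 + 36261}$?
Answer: $- \frac{7857}{5266} \approx -1.492$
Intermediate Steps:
$\frac{\left(-23921 - 22245\right) + 22595}{-20463 + 36261} = \frac{-46166 + 22595}{15798} = \left(-23571\right) \frac{1}{15798} = - \frac{7857}{5266}$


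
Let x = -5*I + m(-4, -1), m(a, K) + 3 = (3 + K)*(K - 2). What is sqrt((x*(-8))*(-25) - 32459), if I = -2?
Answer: I*sqrt(32259) ≈ 179.61*I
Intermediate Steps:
m(a, K) = -3 + (-2 + K)*(3 + K) (m(a, K) = -3 + (3 + K)*(K - 2) = -3 + (3 + K)*(-2 + K) = -3 + (-2 + K)*(3 + K))
x = 1 (x = -5*(-2) + (-9 - 1 + (-1)**2) = 10 + (-9 - 1 + 1) = 10 - 9 = 1)
sqrt((x*(-8))*(-25) - 32459) = sqrt((1*(-8))*(-25) - 32459) = sqrt(-8*(-25) - 32459) = sqrt(200 - 32459) = sqrt(-32259) = I*sqrt(32259)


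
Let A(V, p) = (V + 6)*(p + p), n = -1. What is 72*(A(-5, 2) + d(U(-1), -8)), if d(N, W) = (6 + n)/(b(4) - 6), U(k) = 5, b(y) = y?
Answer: 108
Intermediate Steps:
A(V, p) = 2*p*(6 + V) (A(V, p) = (6 + V)*(2*p) = 2*p*(6 + V))
d(N, W) = -5/2 (d(N, W) = (6 - 1)/(4 - 6) = 5/(-2) = 5*(-½) = -5/2)
72*(A(-5, 2) + d(U(-1), -8)) = 72*(2*2*(6 - 5) - 5/2) = 72*(2*2*1 - 5/2) = 72*(4 - 5/2) = 72*(3/2) = 108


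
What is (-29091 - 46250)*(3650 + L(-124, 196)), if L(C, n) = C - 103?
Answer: -257892243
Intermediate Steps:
L(C, n) = -103 + C
(-29091 - 46250)*(3650 + L(-124, 196)) = (-29091 - 46250)*(3650 + (-103 - 124)) = -75341*(3650 - 227) = -75341*3423 = -257892243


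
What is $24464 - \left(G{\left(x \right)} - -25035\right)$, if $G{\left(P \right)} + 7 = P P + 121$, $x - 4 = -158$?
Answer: $-24401$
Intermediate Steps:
$x = -154$ ($x = 4 - 158 = -154$)
$G{\left(P \right)} = 114 + P^{2}$ ($G{\left(P \right)} = -7 + \left(P P + 121\right) = -7 + \left(P^{2} + 121\right) = -7 + \left(121 + P^{2}\right) = 114 + P^{2}$)
$24464 - \left(G{\left(x \right)} - -25035\right) = 24464 - \left(\left(114 + \left(-154\right)^{2}\right) - -25035\right) = 24464 - \left(\left(114 + 23716\right) + 25035\right) = 24464 - \left(23830 + 25035\right) = 24464 - 48865 = -24401$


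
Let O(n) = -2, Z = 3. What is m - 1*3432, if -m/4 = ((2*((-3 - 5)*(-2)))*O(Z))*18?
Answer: 1176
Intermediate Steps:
m = 4608 (m = -4*(2*((-3 - 5)*(-2)))*(-2)*18 = -4*(2*(-8*(-2)))*(-2)*18 = -4*(2*16)*(-2)*18 = -4*32*(-2)*18 = -(-256)*18 = -4*(-1152) = 4608)
m - 1*3432 = 4608 - 1*3432 = 4608 - 3432 = 1176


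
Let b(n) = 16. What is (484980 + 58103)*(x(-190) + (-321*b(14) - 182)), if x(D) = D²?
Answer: 16717180906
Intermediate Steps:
(484980 + 58103)*(x(-190) + (-321*b(14) - 182)) = (484980 + 58103)*((-190)² + (-321*16 - 182)) = 543083*(36100 + (-5136 - 182)) = 543083*(36100 - 5318) = 543083*30782 = 16717180906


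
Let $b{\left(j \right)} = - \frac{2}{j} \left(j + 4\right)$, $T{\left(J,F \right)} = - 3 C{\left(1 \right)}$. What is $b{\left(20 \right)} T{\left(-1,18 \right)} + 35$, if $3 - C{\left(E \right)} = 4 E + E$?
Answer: $\frac{103}{5} \approx 20.6$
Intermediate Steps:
$C{\left(E \right)} = 3 - 5 E$ ($C{\left(E \right)} = 3 - \left(4 E + E\right) = 3 - 5 E$)
$T{\left(J,F \right)} = 6$ ($T{\left(J,F \right)} = - 3 \left(3 - 5\right) = \left(-3\right) \left(-2\right) = 6$)
$b{\left(j \right)} = - \frac{2 \left(4 + j\right)}{j}$ ($b{\left(j \right)} = - \frac{2}{j} \left(4 + j\right) = - \frac{2 \left(4 + j\right)}{j}$)
$b{\left(20 \right)} T{\left(-1,18 \right)} + 35 = \left(-2 - \frac{8}{20}\right) 6 + 35 = \left(-2 - \frac{2}{5}\right) 6 + 35 = \left(- \frac{12}{5}\right) 6 + 35 = - \frac{72}{5} + 35 = \frac{103}{5}$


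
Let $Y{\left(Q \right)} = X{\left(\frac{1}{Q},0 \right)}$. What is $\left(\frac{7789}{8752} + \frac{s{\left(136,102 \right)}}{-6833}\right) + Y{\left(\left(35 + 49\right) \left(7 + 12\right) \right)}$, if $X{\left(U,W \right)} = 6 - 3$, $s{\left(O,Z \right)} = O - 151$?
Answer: $\frac{232760765}{59802416} \approx 3.8922$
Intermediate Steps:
$s{\left(O,Z \right)} = -151 + O$
$X{\left(U,W \right)} = 3$ ($X{\left(U,W \right)} = 6 - 3 = 3$)
$Y{\left(Q \right)} = 3$
$\left(\frac{7789}{8752} + \frac{s{\left(136,102 \right)}}{-6833}\right) + Y{\left(\left(35 + 49\right) \left(7 + 12\right) \right)} = \left(\frac{7789}{8752} + \frac{-151 + 136}{-6833}\right) + 3 = \left(7789 \cdot \frac{1}{8752} - - \frac{15}{6833}\right) + 3 = \left(\frac{7789}{8752} + \frac{15}{6833}\right) + 3 = \frac{53353517}{59802416} + 3 = \frac{232760765}{59802416}$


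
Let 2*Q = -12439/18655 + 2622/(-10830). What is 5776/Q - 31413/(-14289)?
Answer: -1392782992699/109601393 ≈ -12708.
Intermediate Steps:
Q = -23011/50635 (Q = (-12439/18655 + 2622/(-10830))/2 = (-12439*1/18655 + 2622*(-1/10830))/2 = (-1777/2665 - 23/95)/2 = (½)*(-46022/50635) = -23011/50635 ≈ -0.45445)
5776/Q - 31413/(-14289) = 5776/(-23011/50635) - 31413/(-14289) = 5776*(-50635/23011) - 31413*(-1/14289) = -292467760/23011 + 10471/4763 = -1392782992699/109601393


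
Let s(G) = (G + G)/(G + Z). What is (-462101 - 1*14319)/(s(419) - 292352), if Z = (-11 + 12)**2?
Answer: 100048200/61393501 ≈ 1.6296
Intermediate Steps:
Z = 1 (Z = 1**2 = 1)
s(G) = 2*G/(1 + G) (s(G) = (G + G)/(G + 1) = (2*G)/(1 + G) = 2*G/(1 + G))
(-462101 - 1*14319)/(s(419) - 292352) = (-462101 - 1*14319)/(2*419/(1 + 419) - 292352) = (-462101 - 14319)/(2*419/420 - 292352) = -476420/(2*419*(1/420) - 292352) = -476420/(419/210 - 292352) = -476420/(-61393501/210) = -476420*(-210/61393501) = 100048200/61393501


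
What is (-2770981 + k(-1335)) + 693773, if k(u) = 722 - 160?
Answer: -2076646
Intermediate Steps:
k(u) = 562
(-2770981 + k(-1335)) + 693773 = (-2770981 + 562) + 693773 = -2770419 + 693773 = -2076646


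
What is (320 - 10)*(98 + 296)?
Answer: 122140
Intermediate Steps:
(320 - 10)*(98 + 296) = 310*394 = 122140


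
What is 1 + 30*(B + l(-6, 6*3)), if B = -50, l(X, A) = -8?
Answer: -1739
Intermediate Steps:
1 + 30*(B + l(-6, 6*3)) = 1 + 30*(-50 - 8) = 1 + 30*(-58) = 1 - 1740 = -1739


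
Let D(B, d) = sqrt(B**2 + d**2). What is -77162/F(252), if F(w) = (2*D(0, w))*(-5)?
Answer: 38581/1260 ≈ 30.620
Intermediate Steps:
F(w) = -10*sqrt(w**2) (F(w) = (2*sqrt(0**2 + w**2))*(-5) = (2*sqrt(0 + w**2))*(-5) = (2*sqrt(w**2))*(-5) = -10*sqrt(w**2))
-77162/F(252) = -77162/((-10*sqrt(252**2))) = -77162/((-10*sqrt(63504))) = -77162/((-10*252)) = -77162/(-2520) = -77162*(-1/2520) = 38581/1260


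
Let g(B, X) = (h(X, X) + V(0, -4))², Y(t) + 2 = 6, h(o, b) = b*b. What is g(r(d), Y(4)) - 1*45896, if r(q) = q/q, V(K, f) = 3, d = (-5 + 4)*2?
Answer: -45535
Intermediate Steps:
d = -2 (d = -1*2 = -2)
h(o, b) = b²
Y(t) = 4 (Y(t) = -2 + 6 = 4)
r(q) = 1
g(B, X) = (3 + X²)² (g(B, X) = (X² + 3)² = (3 + X²)²)
g(r(d), Y(4)) - 1*45896 = (3 + 4²)² - 1*45896 = (3 + 16)² - 45896 = 19² - 45896 = 361 - 45896 = -45535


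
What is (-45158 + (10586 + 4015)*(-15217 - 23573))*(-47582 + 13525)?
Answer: 19290496055036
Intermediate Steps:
(-45158 + (10586 + 4015)*(-15217 - 23573))*(-47582 + 13525) = (-45158 + 14601*(-38790))*(-34057) = (-45158 - 566372790)*(-34057) = -566417948*(-34057) = 19290496055036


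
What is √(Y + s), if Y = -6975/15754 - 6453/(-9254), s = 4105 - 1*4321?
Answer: 3*I*√31843425113845366/36446879 ≈ 14.688*I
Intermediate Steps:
s = -216 (s = 4105 - 4321 = -216)
Y = 9278478/36446879 (Y = -6975*1/15754 - 6453*(-1/9254) = -6975/15754 + 6453/9254 = 9278478/36446879 ≈ 0.25458)
√(Y + s) = √(9278478/36446879 - 216) = √(-7863247386/36446879) = 3*I*√31843425113845366/36446879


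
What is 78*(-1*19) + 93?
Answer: -1389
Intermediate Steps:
78*(-1*19) + 93 = 78*(-19) + 93 = -1482 + 93 = -1389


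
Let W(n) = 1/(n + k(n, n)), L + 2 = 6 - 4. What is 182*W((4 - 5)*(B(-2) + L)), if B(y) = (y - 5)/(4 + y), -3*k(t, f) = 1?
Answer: 1092/19 ≈ 57.474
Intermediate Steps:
k(t, f) = -⅓ (k(t, f) = -⅓*1 = -⅓)
B(y) = (-5 + y)/(4 + y)
L = 0 (L = -2 + (6 - 4) = -2 + 2 = 0)
W(n) = 1/(-⅓ + n) (W(n) = 1/(n - ⅓) = 1/(-⅓ + n))
182*W((4 - 5)*(B(-2) + L)) = 182*(3/(-1 + 3*((4 - 5)*((-5 - 2)/(4 - 2) + 0)))) = 182*(3/(-1 + 3*(-(-7/2 + 0)))) = 182*(3/(-1 + 3*(-1*(-7/2)))) = 182*(3/(-1 + 3*(7/2))) = 182*(3/(-1 + 21/2)) = 182*(3/(19/2)) = 182*(3*(2/19)) = 182*(6/19) = 1092/19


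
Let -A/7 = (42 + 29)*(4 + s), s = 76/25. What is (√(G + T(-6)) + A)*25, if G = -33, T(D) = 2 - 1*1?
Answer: -87472 + 100*I*√2 ≈ -87472.0 + 141.42*I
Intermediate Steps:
s = 76/25 (s = 76*(1/25) = 76/25 ≈ 3.0400)
T(D) = 1 (T(D) = 2 - 1 = 1)
A = -87472/25 (A = -7*(42 + 29)*(4 + 76/25) = -497*176/25 = -7*12496/25 = -87472/25 ≈ -3498.9)
(√(G + T(-6)) + A)*25 = (√(-33 + 1) - 87472/25)*25 = (√(-32) - 87472/25)*25 = (4*I*√2 - 87472/25)*25 = (-87472/25 + 4*I*√2)*25 = -87472 + 100*I*√2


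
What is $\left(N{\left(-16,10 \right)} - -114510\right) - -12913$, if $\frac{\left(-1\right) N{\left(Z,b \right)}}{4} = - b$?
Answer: $127463$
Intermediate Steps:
$N{\left(Z,b \right)} = 4 b$ ($N{\left(Z,b \right)} = - 4 \left(- b\right) = 4 b$)
$\left(N{\left(-16,10 \right)} - -114510\right) - -12913 = \left(4 \cdot 10 - -114510\right) - -12913 = \left(40 + 114510\right) + 12913 = 114550 + 12913 = 127463$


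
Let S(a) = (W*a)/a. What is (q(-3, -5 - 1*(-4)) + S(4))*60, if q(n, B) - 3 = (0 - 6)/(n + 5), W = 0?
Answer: 0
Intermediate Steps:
q(n, B) = 3 - 6/(5 + n) (q(n, B) = 3 + (0 - 6)/(n + 5) = 3 - 6/(5 + n))
S(a) = 0 (S(a) = (0*a)/a = 0/a = 0)
(q(-3, -5 - 1*(-4)) + S(4))*60 = (3*(3 - 3)/(5 - 3) + 0)*60 = (3*0/2 + 0)*60 = (3*(½)*0 + 0)*60 = (0 + 0)*60 = 0*60 = 0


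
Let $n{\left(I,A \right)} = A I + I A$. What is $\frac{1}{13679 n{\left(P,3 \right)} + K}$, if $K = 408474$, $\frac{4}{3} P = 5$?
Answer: $\frac{2}{1432503} \approx 1.3962 \cdot 10^{-6}$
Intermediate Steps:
$P = \frac{15}{4}$ ($P = \frac{3}{4} \cdot 5 = \frac{15}{4} \approx 3.75$)
$n{\left(I,A \right)} = 2 A I$ ($n{\left(I,A \right)} = A I + A I = 2 A I$)
$\frac{1}{13679 n{\left(P,3 \right)} + K} = \frac{1}{13679 \cdot 2 \cdot 3 \cdot \frac{15}{4} + 408474} = \frac{1}{13679 \cdot \frac{45}{2} + 408474} = \frac{1}{\frac{615555}{2} + 408474} = \frac{1}{\frac{1432503}{2}} = \frac{2}{1432503}$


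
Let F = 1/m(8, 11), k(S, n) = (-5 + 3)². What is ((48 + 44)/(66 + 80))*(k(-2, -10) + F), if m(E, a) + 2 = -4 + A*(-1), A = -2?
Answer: 345/146 ≈ 2.3630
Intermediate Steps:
m(E, a) = -4 (m(E, a) = -2 + (-4 - 2*(-1)) = -2 + (-4 + 2) = -2 - 2 = -4)
k(S, n) = 4 (k(S, n) = (-2)² = 4)
F = -¼ (F = 1/(-4) = -¼ ≈ -0.25000)
((48 + 44)/(66 + 80))*(k(-2, -10) + F) = ((48 + 44)/(66 + 80))*(4 - ¼) = (92/146)*(15/4) = (92*(1/146))*(15/4) = (46/73)*(15/4) = 345/146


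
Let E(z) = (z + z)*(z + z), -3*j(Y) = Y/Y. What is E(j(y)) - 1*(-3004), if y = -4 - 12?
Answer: 27040/9 ≈ 3004.4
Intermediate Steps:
y = -16
j(Y) = -⅓ (j(Y) = -Y/(3*Y) = -⅓*1 = -⅓)
E(z) = 4*z² (E(z) = (2*z)*(2*z) = 4*z²)
E(j(y)) - 1*(-3004) = 4*(-⅓)² - 1*(-3004) = 4*(⅑) + 3004 = 4/9 + 3004 = 27040/9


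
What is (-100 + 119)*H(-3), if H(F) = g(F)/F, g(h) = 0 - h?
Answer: -19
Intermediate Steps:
g(h) = -h
H(F) = -1 (H(F) = (-F)/F = -1)
(-100 + 119)*H(-3) = (-100 + 119)*(-1) = 19*(-1) = -19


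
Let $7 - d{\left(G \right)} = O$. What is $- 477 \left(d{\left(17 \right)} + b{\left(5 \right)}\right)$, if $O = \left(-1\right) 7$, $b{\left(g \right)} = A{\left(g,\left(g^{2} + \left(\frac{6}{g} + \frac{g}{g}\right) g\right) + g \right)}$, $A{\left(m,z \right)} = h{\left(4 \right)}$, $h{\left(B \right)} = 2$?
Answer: $-7632$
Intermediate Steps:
$A{\left(m,z \right)} = 2$
$b{\left(g \right)} = 2$
$O = -7$
$d{\left(G \right)} = 14$ ($d{\left(G \right)} = 7 - -7 = 7 + 7 = 14$)
$- 477 \left(d{\left(17 \right)} + b{\left(5 \right)}\right) = - 477 \left(14 + 2\right) = \left(-477\right) 16 = -7632$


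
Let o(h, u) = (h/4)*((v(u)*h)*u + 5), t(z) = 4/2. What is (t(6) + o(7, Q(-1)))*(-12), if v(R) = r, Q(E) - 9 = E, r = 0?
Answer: -129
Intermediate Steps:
Q(E) = 9 + E
v(R) = 0
t(z) = 2 (t(z) = 4*(½) = 2)
o(h, u) = 5*h/4 (o(h, u) = (h/4)*((0*h)*u + 5) = (h*(¼))*(0*u + 5) = (h/4)*(0 + 5) = (h/4)*5 = 5*h/4)
(t(6) + o(7, Q(-1)))*(-12) = (2 + (5/4)*7)*(-12) = (2 + 35/4)*(-12) = (43/4)*(-12) = -129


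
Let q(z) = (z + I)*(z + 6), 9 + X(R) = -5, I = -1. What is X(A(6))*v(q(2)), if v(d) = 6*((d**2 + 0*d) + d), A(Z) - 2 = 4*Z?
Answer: -6048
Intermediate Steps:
A(Z) = 2 + 4*Z
X(R) = -14 (X(R) = -9 - 5 = -14)
q(z) = (-1 + z)*(6 + z) (q(z) = (z - 1)*(z + 6) = (-1 + z)*(6 + z))
v(d) = 6*d + 6*d**2 (v(d) = 6*((d**2 + 0) + d) = 6*(d**2 + d) = 6*(d + d**2) = 6*d + 6*d**2)
X(A(6))*v(q(2)) = -84*(-6 + 2**2 + 5*2)*(1 + (-6 + 2**2 + 5*2)) = -84*(-6 + 4 + 10)*(1 + (-6 + 4 + 10)) = -84*8*(1 + 8) = -84*8*9 = -14*432 = -6048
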